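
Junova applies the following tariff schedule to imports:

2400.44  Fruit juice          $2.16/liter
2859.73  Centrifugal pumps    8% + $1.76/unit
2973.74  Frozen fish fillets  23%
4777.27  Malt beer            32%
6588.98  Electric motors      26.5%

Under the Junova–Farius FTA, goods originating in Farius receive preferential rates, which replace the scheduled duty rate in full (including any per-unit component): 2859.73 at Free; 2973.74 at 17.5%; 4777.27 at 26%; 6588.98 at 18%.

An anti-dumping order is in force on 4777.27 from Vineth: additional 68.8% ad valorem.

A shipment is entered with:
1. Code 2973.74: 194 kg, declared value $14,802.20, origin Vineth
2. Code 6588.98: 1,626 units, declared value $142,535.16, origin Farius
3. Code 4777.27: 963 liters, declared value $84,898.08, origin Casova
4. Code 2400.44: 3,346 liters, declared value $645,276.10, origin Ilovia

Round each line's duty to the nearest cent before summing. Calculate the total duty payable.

Line 1 (2973.74, Vineth, 194 kg, $14,802.20):
Base rate for 2973.74 is 23%.
2973.74 has an FTA preferential rate, but origin Vineth is not Farius; base rate stands.
Duty = $14,802.20 × 23% = $3,404.51.
Line 2 (6588.98, Farius, 1,626 units, $142,535.16):
Base rate for 6588.98 is 26.5%.
Origin Farius qualifies under the Junova–Farius agreement and 6588.98 is covered: preferential rate 18% applies instead.
Duty = $142,535.16 × 18% = $25,656.33.
Line 3 (4777.27, Casova, 963 liters, $84,898.08):
Base rate for 4777.27 is 32%.
4777.27 has an FTA preferential rate, but origin Casova is not Farius; base rate stands.
The additional-duty order on 4777.27 targets Vineth, not Casova; it does not apply.
Duty = $84,898.08 × 32% = $27,167.39.
Line 4 (2400.44, Ilovia, 3,346 liters, $645,276.10):
Base rate for 2400.44 is $2.16/liter.
Duty = 3,346 × $2.16 = $7,227.36.
Total = $3,404.51 + $25,656.33 + $27,167.39 + $7,227.36 = $63,455.59.

$63,455.59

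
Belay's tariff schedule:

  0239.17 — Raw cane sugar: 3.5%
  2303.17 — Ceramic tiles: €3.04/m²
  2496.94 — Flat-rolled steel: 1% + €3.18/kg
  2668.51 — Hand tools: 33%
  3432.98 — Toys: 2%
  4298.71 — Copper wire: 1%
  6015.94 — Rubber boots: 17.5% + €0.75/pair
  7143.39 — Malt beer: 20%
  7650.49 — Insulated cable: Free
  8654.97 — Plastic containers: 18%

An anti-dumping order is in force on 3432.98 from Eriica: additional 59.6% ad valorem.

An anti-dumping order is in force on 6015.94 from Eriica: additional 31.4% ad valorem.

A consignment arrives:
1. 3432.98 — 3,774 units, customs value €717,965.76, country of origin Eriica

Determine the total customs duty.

€442,266.91

Line 1 (3432.98, Eriica, 3,774 units, €717,965.76):
Base rate for 3432.98 is 2%.
Additional duty on 3432.98 from Eriica: +59.6%. Applied ad valorem rate: 2% + 59.6% = 61.6%.
Duty = €717,965.76 × 61.6% = €442,266.91.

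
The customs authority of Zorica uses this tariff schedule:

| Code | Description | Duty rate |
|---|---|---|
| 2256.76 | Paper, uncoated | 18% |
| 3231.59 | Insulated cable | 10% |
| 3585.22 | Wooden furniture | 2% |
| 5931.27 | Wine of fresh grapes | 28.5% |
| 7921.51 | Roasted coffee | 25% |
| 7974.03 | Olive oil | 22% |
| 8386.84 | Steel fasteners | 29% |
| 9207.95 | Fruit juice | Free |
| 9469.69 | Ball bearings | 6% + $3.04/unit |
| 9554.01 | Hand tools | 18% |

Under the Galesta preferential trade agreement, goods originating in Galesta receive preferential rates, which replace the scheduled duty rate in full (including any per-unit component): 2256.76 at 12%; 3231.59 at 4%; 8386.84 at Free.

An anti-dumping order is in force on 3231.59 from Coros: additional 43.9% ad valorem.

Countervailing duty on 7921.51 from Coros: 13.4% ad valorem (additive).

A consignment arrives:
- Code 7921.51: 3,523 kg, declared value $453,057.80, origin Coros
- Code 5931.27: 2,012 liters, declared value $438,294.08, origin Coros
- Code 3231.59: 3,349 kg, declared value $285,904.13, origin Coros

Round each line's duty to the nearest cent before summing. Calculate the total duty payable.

$452,990.34

Line 1 (7921.51, Coros, 3,523 kg, $453,057.80):
Base rate for 7921.51 is 25%.
Additional duty on 7921.51 from Coros: +13.4%. Applied ad valorem rate: 25% + 13.4% = 38.4%.
Duty = $453,057.80 × 38.4% = $173,974.20.
Line 2 (5931.27, Coros, 2,012 liters, $438,294.08):
Base rate for 5931.27 is 28.5%.
Duty = $438,294.08 × 28.5% = $124,913.81.
Line 3 (3231.59, Coros, 3,349 kg, $285,904.13):
Base rate for 3231.59 is 10%.
3231.59 has an FTA preferential rate, but origin Coros is not Galesta; base rate stands.
Additional duty on 3231.59 from Coros: +43.9%. Applied ad valorem rate: 10% + 43.9% = 53.9%.
Duty = $285,904.13 × 53.9% = $154,102.33.
Total = $173,974.20 + $124,913.81 + $154,102.33 = $452,990.34.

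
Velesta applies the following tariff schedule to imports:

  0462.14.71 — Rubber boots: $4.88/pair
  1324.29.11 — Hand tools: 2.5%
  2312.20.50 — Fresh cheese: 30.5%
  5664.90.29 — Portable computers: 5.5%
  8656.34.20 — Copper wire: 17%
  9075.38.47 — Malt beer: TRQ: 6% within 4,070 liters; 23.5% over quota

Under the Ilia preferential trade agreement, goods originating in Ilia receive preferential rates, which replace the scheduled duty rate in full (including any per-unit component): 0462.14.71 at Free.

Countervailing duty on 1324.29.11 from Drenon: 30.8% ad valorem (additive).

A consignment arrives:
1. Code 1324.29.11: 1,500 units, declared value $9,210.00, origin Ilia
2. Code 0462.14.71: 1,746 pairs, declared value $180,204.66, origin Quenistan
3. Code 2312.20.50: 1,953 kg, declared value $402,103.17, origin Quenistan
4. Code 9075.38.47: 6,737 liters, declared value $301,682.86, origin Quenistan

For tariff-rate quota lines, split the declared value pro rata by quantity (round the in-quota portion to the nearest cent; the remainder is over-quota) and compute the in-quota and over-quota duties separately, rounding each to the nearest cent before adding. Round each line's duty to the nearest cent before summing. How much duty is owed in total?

$170,393.12

Line 1 (1324.29.11, Ilia, 1,500 units, $9,210.00):
Base rate for 1324.29.11 is 2.5%.
Origin Ilia is the FTA partner but 1324.29.11 is not on the preference list; base rate stands.
The additional-duty order on 1324.29.11 targets Drenon, not Ilia; it does not apply.
Duty = $9,210.00 × 2.5% = $230.25.
Line 2 (0462.14.71, Quenistan, 1,746 pairs, $180,204.66):
Base rate for 0462.14.71 is $4.88/pair.
0462.14.71 has an FTA preferential rate, but origin Quenistan is not Ilia; base rate stands.
Duty = 1,746 × $4.88 = $8,520.48.
Line 3 (2312.20.50, Quenistan, 1,953 kg, $402,103.17):
Base rate for 2312.20.50 is 30.5%.
Duty = $402,103.17 × 30.5% = $122,641.47.
Line 4 (9075.38.47, Quenistan, 6,737 liters, $301,682.86):
Code 9075.38.47 is under a tariff-rate quota (threshold 4,070 liters). In-quota: 4,070 liters at 6%; over-quota: 2,667 liters at 23.5%.
Pro-rata value split: in-quota = $301,682.86 × 4,070/6,737 = $182,254.60; over-quota = $301,682.86 − $182,254.60 = $119,428.26.
In-quota duty = $182,254.60 × 6% = $10,935.28. Over-quota duty = $119,428.26 × 23.5% = $28,065.64.
Line duty = $10,935.28 + $28,065.64 = $39,000.92.
Total = $230.25 + $8,520.48 + $122,641.47 + $39,000.92 = $170,393.12.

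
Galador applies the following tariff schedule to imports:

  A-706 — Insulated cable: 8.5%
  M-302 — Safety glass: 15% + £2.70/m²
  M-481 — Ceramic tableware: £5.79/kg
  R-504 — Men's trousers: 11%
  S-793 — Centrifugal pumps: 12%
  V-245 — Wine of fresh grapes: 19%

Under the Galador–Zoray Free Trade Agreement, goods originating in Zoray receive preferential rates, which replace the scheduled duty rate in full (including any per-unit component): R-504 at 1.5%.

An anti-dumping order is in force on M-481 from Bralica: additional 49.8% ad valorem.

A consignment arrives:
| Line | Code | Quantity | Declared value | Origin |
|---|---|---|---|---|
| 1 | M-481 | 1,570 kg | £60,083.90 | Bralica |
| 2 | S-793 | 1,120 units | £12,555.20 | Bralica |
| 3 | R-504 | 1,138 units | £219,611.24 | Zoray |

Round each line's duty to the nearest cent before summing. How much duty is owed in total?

£43,812.87

Line 1 (M-481, Bralica, 1,570 kg, £60,083.90):
Base rate for M-481 is £5.79/kg.
Additional duty on M-481 from Bralica: +49.8% ad valorem. Applied ad valorem rate = 49.8%.
Duty = £60,083.90 × 49.8% + 1,570 × £5.79 = £39,012.08.
Line 2 (S-793, Bralica, 1,120 units, £12,555.20):
Base rate for S-793 is 12%.
Duty = £12,555.20 × 12% = £1,506.62.
Line 3 (R-504, Zoray, 1,138 units, £219,611.24):
Base rate for R-504 is 11%.
Origin Zoray qualifies under the Galador–Zoray agreement and R-504 is covered: preferential rate 1.5% applies instead.
Duty = £219,611.24 × 1.5% = £3,294.17.
Total = £39,012.08 + £1,506.62 + £3,294.17 = £43,812.87.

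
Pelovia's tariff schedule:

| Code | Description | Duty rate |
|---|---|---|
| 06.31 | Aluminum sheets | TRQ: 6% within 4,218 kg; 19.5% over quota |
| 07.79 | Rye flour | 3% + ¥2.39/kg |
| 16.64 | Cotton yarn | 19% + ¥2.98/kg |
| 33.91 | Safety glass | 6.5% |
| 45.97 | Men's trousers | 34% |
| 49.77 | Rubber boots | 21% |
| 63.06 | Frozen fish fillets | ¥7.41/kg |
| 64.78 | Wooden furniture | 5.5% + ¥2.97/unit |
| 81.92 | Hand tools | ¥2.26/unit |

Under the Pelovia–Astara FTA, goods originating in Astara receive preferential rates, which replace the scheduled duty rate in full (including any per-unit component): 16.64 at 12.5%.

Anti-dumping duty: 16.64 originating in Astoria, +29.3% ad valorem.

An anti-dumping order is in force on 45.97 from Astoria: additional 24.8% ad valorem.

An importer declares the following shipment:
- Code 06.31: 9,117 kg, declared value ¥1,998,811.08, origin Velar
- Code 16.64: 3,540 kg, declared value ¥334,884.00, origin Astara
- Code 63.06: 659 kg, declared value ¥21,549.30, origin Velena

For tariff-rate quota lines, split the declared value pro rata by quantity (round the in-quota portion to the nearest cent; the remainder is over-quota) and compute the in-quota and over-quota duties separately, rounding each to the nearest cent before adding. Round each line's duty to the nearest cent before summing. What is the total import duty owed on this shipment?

¥311,670.02

Line 1 (06.31, Velar, 9,117 kg, ¥1,998,811.08):
Code 06.31 is under a tariff-rate quota (threshold 4,218 kg). In-quota: 4,218 kg at 6%; over-quota: 4,899 kg at 19.5%.
Pro-rata value split: in-quota = ¥1,998,811.08 × 4,218/9,117 = ¥924,754.32; over-quota = ¥1,998,811.08 − ¥924,754.32 = ¥1,074,056.76.
In-quota duty = ¥924,754.32 × 6% = ¥55,485.26. Over-quota duty = ¥1,074,056.76 × 19.5% = ¥209,441.07.
Line duty = ¥55,485.26 + ¥209,441.07 = ¥264,926.33.
Line 2 (16.64, Astara, 3,540 kg, ¥334,884.00):
Base rate for 16.64 is 19% + ¥2.98/kg.
Origin Astara qualifies under the Pelovia–Astara agreement and 16.64 is covered: preferential rate 12.5% applies instead.
The additional-duty order on 16.64 targets Astoria, not Astara; it does not apply.
Duty = ¥334,884.00 × 12.5% = ¥41,860.50.
Line 3 (63.06, Velena, 659 kg, ¥21,549.30):
Base rate for 63.06 is ¥7.41/kg.
Duty = 659 × ¥7.41 = ¥4,883.19.
Total = ¥264,926.33 + ¥41,860.50 + ¥4,883.19 = ¥311,670.02.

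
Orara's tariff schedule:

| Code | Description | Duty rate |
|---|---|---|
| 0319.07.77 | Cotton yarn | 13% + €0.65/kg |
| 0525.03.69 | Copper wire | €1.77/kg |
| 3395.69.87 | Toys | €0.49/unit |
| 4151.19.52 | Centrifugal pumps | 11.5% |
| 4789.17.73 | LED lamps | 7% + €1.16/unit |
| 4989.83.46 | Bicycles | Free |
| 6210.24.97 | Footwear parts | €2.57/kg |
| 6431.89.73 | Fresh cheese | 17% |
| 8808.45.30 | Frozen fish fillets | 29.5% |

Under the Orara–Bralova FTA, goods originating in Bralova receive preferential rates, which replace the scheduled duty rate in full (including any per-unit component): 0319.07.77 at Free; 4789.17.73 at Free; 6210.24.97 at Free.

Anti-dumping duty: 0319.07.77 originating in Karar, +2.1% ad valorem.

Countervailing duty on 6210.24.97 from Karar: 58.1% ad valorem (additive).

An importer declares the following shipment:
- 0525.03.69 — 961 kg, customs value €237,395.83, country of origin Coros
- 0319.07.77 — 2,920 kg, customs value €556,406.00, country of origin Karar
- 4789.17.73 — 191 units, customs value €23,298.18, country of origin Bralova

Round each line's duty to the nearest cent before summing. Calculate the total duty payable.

€87,616.28

Line 1 (0525.03.69, Coros, 961 kg, €237,395.83):
Base rate for 0525.03.69 is €1.77/kg.
Duty = 961 × €1.77 = €1,700.97.
Line 2 (0319.07.77, Karar, 2,920 kg, €556,406.00):
Base rate for 0319.07.77 is 13% + €0.65/kg.
0319.07.77 has an FTA preferential rate, but origin Karar is not Bralova; base rate stands.
Additional duty on 0319.07.77 from Karar: +2.1%. Applied ad valorem rate: 13% + 2.1% = 15.1%.
Duty = €556,406.00 × 15.1% + 2,920 × €0.65 = €85,915.31.
Line 3 (4789.17.73, Bralova, 191 units, €23,298.18):
Base rate for 4789.17.73 is 7% + €1.16/unit.
Origin Bralova qualifies under the Orara–Bralova agreement and 4789.17.73 is covered: preferential rate Free applies instead.
Duty = €23,298.18 × 0% = €0.00.
Total = €1,700.97 + €85,915.31 + €0.00 = €87,616.28.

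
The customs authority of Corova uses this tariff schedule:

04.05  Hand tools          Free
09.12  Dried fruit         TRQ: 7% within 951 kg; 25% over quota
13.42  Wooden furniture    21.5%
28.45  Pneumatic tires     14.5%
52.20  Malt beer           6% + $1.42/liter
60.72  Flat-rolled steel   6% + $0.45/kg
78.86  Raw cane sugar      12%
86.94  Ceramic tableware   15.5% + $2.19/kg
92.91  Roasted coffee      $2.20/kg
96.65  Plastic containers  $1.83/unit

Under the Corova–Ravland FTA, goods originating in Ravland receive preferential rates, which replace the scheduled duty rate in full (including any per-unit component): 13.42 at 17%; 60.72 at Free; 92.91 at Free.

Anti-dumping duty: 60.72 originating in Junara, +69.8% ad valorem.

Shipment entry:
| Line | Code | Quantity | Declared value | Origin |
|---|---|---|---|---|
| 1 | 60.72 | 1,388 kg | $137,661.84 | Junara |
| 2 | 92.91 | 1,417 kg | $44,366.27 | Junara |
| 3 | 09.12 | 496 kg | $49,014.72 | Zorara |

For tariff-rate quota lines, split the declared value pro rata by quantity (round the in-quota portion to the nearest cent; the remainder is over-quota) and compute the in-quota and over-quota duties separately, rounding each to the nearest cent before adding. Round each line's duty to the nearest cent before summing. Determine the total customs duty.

Line 1 (60.72, Junara, 1,388 kg, $137,661.84):
Base rate for 60.72 is 6% + $0.45/kg.
60.72 has an FTA preferential rate, but origin Junara is not Ravland; base rate stands.
Additional duty on 60.72 from Junara: +69.8%. Applied ad valorem rate: 6% + 69.8% = 75.8%.
Duty = $137,661.84 × 75.8% + 1,388 × $0.45 = $104,972.27.
Line 2 (92.91, Junara, 1,417 kg, $44,366.27):
Base rate for 92.91 is $2.20/kg.
92.91 has an FTA preferential rate, but origin Junara is not Ravland; base rate stands.
Duty = 1,417 × $2.20 = $3,117.40.
Line 3 (09.12, Zorara, 496 kg, $49,014.72):
Code 09.12 is under a tariff-rate quota (threshold 951 kg). Quantity 496 kg is within the quota, so the in-quota rate 7% applies to the full value.
Duty = $49,014.72 × 7% = $3,431.03.
Total = $104,972.27 + $3,117.40 + $3,431.03 = $111,520.70.

$111,520.70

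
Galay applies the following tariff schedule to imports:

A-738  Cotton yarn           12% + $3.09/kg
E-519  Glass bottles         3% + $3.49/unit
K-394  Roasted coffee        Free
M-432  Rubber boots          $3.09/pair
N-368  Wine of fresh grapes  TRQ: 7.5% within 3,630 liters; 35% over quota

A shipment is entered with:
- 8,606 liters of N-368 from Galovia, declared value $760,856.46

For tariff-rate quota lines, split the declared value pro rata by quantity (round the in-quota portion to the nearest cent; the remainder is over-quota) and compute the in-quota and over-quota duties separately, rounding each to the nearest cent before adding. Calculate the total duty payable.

Line 1 (N-368, Galovia, 8,606 liters, $760,856.46):
Code N-368 is under a tariff-rate quota (threshold 3,630 liters). In-quota: 3,630 liters at 7.5%; over-quota: 4,976 liters at 35%.
Pro-rata value split: in-quota = $760,856.46 × 3,630/8,606 = $320,928.30; over-quota = $760,856.46 − $320,928.30 = $439,928.16.
In-quota duty = $320,928.30 × 7.5% = $24,069.62. Over-quota duty = $439,928.16 × 35% = $153,974.86.
Line duty = $24,069.62 + $153,974.86 = $178,044.48.

$178,044.48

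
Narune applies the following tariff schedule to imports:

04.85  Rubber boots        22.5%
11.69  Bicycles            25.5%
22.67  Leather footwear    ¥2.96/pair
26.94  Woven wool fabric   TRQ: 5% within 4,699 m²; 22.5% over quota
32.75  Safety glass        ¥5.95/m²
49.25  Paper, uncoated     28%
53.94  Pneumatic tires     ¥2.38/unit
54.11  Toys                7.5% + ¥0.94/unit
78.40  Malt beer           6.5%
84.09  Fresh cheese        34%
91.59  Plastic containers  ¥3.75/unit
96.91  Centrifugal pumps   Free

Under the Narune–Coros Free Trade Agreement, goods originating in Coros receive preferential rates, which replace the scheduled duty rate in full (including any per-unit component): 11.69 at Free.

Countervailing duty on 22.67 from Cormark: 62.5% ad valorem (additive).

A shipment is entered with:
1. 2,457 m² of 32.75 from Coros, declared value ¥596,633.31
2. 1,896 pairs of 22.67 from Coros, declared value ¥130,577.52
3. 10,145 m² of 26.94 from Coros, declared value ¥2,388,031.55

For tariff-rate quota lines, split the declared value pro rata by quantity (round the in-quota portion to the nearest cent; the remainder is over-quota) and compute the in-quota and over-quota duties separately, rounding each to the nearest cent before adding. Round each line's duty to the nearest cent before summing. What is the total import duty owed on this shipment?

Line 1 (32.75, Coros, 2,457 m², ¥596,633.31):
Base rate for 32.75 is ¥5.95/m².
Origin Coros is the FTA partner but 32.75 is not on the preference list; base rate stands.
Duty = 2,457 × ¥5.95 = ¥14,619.15.
Line 2 (22.67, Coros, 1,896 pairs, ¥130,577.52):
Base rate for 22.67 is ¥2.96/pair.
Origin Coros is the FTA partner but 22.67 is not on the preference list; base rate stands.
The additional-duty order on 22.67 targets Cormark, not Coros; it does not apply.
Duty = 1,896 × ¥2.96 = ¥5,612.16.
Line 3 (26.94, Coros, 10,145 m², ¥2,388,031.55):
Code 26.94 is under a tariff-rate quota (threshold 4,699 m²). In-quota: 4,699 m² at 5%; over-quota: 5,446 m² at 22.5%.
Pro-rata value split: in-quota = ¥2,388,031.55 × 4,699/10,145 = ¥1,106,097.61; over-quota = ¥2,388,031.55 − ¥1,106,097.61 = ¥1,281,933.94.
In-quota duty = ¥1,106,097.61 × 5% = ¥55,304.88. Over-quota duty = ¥1,281,933.94 × 22.5% = ¥288,435.14.
Line duty = ¥55,304.88 + ¥288,435.14 = ¥343,740.02.
Total = ¥14,619.15 + ¥5,612.16 + ¥343,740.02 = ¥363,971.33.

¥363,971.33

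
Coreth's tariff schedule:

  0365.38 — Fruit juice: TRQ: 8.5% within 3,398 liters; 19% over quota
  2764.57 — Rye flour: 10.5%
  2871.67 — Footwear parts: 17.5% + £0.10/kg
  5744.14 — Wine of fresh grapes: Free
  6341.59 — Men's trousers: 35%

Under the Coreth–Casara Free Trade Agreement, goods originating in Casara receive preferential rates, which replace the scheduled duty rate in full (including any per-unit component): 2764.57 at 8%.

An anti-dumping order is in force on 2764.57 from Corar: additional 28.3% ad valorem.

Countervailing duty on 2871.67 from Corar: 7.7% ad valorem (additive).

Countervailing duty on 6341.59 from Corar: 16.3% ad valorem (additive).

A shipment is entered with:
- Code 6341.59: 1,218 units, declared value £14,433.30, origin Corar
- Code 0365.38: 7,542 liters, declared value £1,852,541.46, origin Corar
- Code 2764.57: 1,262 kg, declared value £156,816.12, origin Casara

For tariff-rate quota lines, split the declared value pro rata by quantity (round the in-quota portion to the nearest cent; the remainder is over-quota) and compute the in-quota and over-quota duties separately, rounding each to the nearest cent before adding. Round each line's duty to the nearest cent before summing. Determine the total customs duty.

£284,294.12

Line 1 (6341.59, Corar, 1,218 units, £14,433.30):
Base rate for 6341.59 is 35%.
Additional duty on 6341.59 from Corar: +16.3%. Applied ad valorem rate: 35% + 16.3% = 51.3%.
Duty = £14,433.30 × 51.3% = £7,404.28.
Line 2 (0365.38, Corar, 7,542 liters, £1,852,541.46):
Code 0365.38 is under a tariff-rate quota (threshold 3,398 liters). In-quota: 3,398 liters at 8.5%; over-quota: 4,144 liters at 19%.
Pro-rata value split: in-quota = £1,852,541.46 × 3,398/7,542 = £834,650.74; over-quota = £1,852,541.46 − £834,650.74 = £1,017,890.72.
In-quota duty = £834,650.74 × 8.5% = £70,945.31. Over-quota duty = £1,017,890.72 × 19% = £193,399.24.
Line duty = £70,945.31 + £193,399.24 = £264,344.55.
Line 3 (2764.57, Casara, 1,262 kg, £156,816.12):
Base rate for 2764.57 is 10.5%.
Origin Casara qualifies under the Coreth–Casara agreement and 2764.57 is covered: preferential rate 8% applies instead.
The additional-duty order on 2764.57 targets Corar, not Casara; it does not apply.
Duty = £156,816.12 × 8% = £12,545.29.
Total = £7,404.28 + £264,344.55 + £12,545.29 = £284,294.12.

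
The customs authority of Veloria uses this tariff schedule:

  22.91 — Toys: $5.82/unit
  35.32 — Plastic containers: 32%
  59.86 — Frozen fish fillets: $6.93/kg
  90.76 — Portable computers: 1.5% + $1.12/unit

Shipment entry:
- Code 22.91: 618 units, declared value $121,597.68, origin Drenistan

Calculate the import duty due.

Line 1 (22.91, Drenistan, 618 units, $121,597.68):
Base rate for 22.91 is $5.82/unit.
Duty = 618 × $5.82 = $3,596.76.

$3,596.76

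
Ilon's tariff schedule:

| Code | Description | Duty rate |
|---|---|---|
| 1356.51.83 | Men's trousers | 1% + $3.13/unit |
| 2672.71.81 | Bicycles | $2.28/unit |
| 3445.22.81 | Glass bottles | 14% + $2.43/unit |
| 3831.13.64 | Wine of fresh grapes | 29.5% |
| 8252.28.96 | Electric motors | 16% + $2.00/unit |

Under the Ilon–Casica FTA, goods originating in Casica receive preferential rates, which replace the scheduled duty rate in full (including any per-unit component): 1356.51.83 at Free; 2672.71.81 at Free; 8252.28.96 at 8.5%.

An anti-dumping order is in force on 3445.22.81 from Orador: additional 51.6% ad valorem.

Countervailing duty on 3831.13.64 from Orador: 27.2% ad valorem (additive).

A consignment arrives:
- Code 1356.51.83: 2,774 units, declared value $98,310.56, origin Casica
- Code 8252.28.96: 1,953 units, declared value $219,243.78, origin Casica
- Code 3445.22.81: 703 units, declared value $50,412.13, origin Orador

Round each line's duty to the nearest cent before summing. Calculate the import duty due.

$53,414.37

Line 1 (1356.51.83, Casica, 2,774 units, $98,310.56):
Base rate for 1356.51.83 is 1% + $3.13/unit.
Origin Casica qualifies under the Ilon–Casica agreement and 1356.51.83 is covered: preferential rate Free applies instead.
Duty = $98,310.56 × 0% = $0.00.
Line 2 (8252.28.96, Casica, 1,953 units, $219,243.78):
Base rate for 8252.28.96 is 16% + $2.00/unit.
Origin Casica qualifies under the Ilon–Casica agreement and 8252.28.96 is covered: preferential rate 8.5% applies instead.
Duty = $219,243.78 × 8.5% = $18,635.72.
Line 3 (3445.22.81, Orador, 703 units, $50,412.13):
Base rate for 3445.22.81 is 14% + $2.43/unit.
Additional duty on 3445.22.81 from Orador: +51.6%. Applied ad valorem rate: 14% + 51.6% = 65.6%.
Duty = $50,412.13 × 65.6% + 703 × $2.43 = $34,778.65.
Total = $0.00 + $18,635.72 + $34,778.65 = $53,414.37.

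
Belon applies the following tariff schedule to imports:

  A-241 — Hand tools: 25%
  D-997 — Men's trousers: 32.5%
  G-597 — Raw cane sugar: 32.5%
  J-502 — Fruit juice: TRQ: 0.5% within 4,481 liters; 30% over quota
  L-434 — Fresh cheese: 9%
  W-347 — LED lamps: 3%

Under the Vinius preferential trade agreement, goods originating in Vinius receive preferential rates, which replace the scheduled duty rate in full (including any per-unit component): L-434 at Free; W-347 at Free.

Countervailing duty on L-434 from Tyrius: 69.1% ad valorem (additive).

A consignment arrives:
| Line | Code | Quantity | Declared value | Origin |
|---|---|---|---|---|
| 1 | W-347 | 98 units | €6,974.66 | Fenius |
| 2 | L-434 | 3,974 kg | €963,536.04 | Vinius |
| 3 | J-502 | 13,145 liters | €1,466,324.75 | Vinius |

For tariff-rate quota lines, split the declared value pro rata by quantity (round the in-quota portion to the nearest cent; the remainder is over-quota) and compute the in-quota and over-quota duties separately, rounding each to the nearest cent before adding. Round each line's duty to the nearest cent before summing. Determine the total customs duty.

€292,649.28

Line 1 (W-347, Fenius, 98 units, €6,974.66):
Base rate for W-347 is 3%.
W-347 has an FTA preferential rate, but origin Fenius is not Vinius; base rate stands.
Duty = €6,974.66 × 3% = €209.24.
Line 2 (L-434, Vinius, 3,974 kg, €963,536.04):
Base rate for L-434 is 9%.
Origin Vinius qualifies under the Belon–Vinius agreement and L-434 is covered: preferential rate Free applies instead.
The additional-duty order on L-434 targets Tyrius, not Vinius; it does not apply.
Duty = €963,536.04 × 0% = €0.00.
Line 3 (J-502, Vinius, 13,145 liters, €1,466,324.75):
Code J-502 is under a tariff-rate quota (threshold 4,481 liters). In-quota: 4,481 liters at 0.5%; over-quota: 8,664 liters at 30%.
Pro-rata value split: in-quota = €1,466,324.75 × 4,481/13,145 = €499,855.55; over-quota = €1,466,324.75 − €499,855.55 = €966,469.20.
In-quota duty = €499,855.55 × 0.5% = €2,499.28. Over-quota duty = €966,469.20 × 30% = €289,940.76.
Line duty = €2,499.28 + €289,940.76 = €292,440.04.
Total = €209.24 + €0.00 + €292,440.04 = €292,649.28.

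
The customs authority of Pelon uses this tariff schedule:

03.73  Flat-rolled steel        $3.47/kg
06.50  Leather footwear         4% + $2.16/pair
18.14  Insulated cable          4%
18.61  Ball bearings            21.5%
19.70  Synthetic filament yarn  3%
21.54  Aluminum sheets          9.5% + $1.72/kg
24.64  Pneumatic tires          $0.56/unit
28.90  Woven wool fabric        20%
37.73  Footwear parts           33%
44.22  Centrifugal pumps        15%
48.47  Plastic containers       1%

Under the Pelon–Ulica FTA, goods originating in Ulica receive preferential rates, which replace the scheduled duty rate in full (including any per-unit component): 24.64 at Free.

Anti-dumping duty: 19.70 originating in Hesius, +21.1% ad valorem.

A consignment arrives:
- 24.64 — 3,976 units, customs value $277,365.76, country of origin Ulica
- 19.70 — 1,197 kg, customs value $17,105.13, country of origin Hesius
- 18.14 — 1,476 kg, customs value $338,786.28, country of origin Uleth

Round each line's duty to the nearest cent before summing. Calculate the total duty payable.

$17,673.79

Line 1 (24.64, Ulica, 3,976 units, $277,365.76):
Base rate for 24.64 is $0.56/unit.
Origin Ulica qualifies under the Pelon–Ulica agreement and 24.64 is covered: preferential rate Free applies instead.
Duty = $277,365.76 × 0% = $0.00.
Line 2 (19.70, Hesius, 1,197 kg, $17,105.13):
Base rate for 19.70 is 3%.
Additional duty on 19.70 from Hesius: +21.1%. Applied ad valorem rate: 3% + 21.1% = 24.1%.
Duty = $17,105.13 × 24.1% = $4,122.34.
Line 3 (18.14, Uleth, 1,476 kg, $338,786.28):
Base rate for 18.14 is 4%.
Duty = $338,786.28 × 4% = $13,551.45.
Total = $0.00 + $4,122.34 + $13,551.45 = $17,673.79.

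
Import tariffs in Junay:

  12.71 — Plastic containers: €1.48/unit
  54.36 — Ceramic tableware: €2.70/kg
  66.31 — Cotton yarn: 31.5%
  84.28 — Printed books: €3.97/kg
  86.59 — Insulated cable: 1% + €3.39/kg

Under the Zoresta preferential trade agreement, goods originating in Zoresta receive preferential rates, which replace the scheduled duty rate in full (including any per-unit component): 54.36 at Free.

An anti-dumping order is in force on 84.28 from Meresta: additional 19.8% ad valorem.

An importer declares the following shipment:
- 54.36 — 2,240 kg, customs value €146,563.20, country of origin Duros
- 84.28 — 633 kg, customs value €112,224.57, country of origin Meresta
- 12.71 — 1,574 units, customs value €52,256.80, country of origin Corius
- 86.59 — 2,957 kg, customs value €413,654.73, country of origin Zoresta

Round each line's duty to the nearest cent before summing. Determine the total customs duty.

€47,271.77

Line 1 (54.36, Duros, 2,240 kg, €146,563.20):
Base rate for 54.36 is €2.70/kg.
54.36 has an FTA preferential rate, but origin Duros is not Zoresta; base rate stands.
Duty = 2,240 × €2.70 = €6,048.00.
Line 2 (84.28, Meresta, 633 kg, €112,224.57):
Base rate for 84.28 is €3.97/kg.
Additional duty on 84.28 from Meresta: +19.8% ad valorem. Applied ad valorem rate = 19.8%.
Duty = €112,224.57 × 19.8% + 633 × €3.97 = €24,733.47.
Line 3 (12.71, Corius, 1,574 units, €52,256.80):
Base rate for 12.71 is €1.48/unit.
Duty = 1,574 × €1.48 = €2,329.52.
Line 4 (86.59, Zoresta, 2,957 kg, €413,654.73):
Base rate for 86.59 is 1% + €3.39/kg.
Origin Zoresta is the FTA partner but 86.59 is not on the preference list; base rate stands.
Duty = €413,654.73 × 1% + 2,957 × €3.39 = €14,160.78.
Total = €6,048.00 + €24,733.47 + €2,329.52 + €14,160.78 = €47,271.77.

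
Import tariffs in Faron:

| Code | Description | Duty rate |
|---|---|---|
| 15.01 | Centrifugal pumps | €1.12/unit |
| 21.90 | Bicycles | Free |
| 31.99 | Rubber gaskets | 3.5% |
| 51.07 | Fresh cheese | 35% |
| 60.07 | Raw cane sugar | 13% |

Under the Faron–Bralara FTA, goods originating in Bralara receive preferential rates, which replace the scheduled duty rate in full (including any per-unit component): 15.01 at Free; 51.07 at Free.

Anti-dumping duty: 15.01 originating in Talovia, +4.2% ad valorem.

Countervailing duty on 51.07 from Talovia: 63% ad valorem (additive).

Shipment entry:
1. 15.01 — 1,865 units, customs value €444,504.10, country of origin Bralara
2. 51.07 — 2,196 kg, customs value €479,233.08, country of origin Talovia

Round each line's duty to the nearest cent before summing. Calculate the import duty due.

€469,648.42

Line 1 (15.01, Bralara, 1,865 units, €444,504.10):
Base rate for 15.01 is €1.12/unit.
Origin Bralara qualifies under the Faron–Bralara agreement and 15.01 is covered: preferential rate Free applies instead.
The additional-duty order on 15.01 targets Talovia, not Bralara; it does not apply.
Duty = €444,504.10 × 0% = €0.00.
Line 2 (51.07, Talovia, 2,196 kg, €479,233.08):
Base rate for 51.07 is 35%.
51.07 has an FTA preferential rate, but origin Talovia is not Bralara; base rate stands.
Additional duty on 51.07 from Talovia: +63%. Applied ad valorem rate: 35% + 63% = 98%.
Duty = €479,233.08 × 98% = €469,648.42.
Total = €0.00 + €469,648.42 = €469,648.42.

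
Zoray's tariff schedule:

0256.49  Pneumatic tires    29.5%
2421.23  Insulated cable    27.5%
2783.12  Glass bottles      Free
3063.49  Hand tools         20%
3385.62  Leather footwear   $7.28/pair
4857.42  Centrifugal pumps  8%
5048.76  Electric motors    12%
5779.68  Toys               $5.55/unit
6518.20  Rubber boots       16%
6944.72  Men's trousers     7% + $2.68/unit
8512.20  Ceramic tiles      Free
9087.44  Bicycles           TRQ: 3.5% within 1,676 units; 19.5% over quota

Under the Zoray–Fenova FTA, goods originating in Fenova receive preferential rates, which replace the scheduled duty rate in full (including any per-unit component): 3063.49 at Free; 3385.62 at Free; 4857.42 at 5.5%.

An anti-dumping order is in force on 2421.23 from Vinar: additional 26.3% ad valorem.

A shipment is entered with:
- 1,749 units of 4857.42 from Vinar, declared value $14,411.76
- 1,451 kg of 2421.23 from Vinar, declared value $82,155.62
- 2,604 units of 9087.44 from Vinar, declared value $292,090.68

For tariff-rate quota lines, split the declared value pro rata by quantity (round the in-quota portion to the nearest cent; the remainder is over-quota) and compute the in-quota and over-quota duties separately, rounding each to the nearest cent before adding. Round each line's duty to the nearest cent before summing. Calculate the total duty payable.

Line 1 (4857.42, Vinar, 1,749 units, $14,411.76):
Base rate for 4857.42 is 8%.
4857.42 has an FTA preferential rate, but origin Vinar is not Fenova; base rate stands.
Duty = $14,411.76 × 8% = $1,152.94.
Line 2 (2421.23, Vinar, 1,451 kg, $82,155.62):
Base rate for 2421.23 is 27.5%.
Additional duty on 2421.23 from Vinar: +26.3%. Applied ad valorem rate: 27.5% + 26.3% = 53.8%.
Duty = $82,155.62 × 53.8% = $44,199.72.
Line 3 (9087.44, Vinar, 2,604 units, $292,090.68):
Code 9087.44 is under a tariff-rate quota (threshold 1,676 units). In-quota: 1,676 units at 3.5%; over-quota: 928 units at 19.5%.
Pro-rata value split: in-quota = $292,090.68 × 1,676/2,604 = $187,996.92; over-quota = $292,090.68 − $187,996.92 = $104,093.76.
In-quota duty = $187,996.92 × 3.5% = $6,579.89. Over-quota duty = $104,093.76 × 19.5% = $20,298.28.
Line duty = $6,579.89 + $20,298.28 = $26,878.17.
Total = $1,152.94 + $44,199.72 + $26,878.17 = $72,230.83.

$72,230.83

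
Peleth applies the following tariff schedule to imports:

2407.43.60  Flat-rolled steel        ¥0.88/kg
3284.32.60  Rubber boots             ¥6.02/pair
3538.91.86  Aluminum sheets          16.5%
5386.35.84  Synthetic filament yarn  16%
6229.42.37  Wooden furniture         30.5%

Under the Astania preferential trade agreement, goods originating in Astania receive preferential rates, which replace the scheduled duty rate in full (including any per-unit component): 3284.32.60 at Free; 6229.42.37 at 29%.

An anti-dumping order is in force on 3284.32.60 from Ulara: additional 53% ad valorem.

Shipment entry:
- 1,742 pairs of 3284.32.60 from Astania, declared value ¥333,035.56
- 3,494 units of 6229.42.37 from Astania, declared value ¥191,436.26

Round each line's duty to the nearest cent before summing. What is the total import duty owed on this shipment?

Line 1 (3284.32.60, Astania, 1,742 pairs, ¥333,035.56):
Base rate for 3284.32.60 is ¥6.02/pair.
Origin Astania qualifies under the Peleth–Astania agreement and 3284.32.60 is covered: preferential rate Free applies instead.
The additional-duty order on 3284.32.60 targets Ulara, not Astania; it does not apply.
Duty = ¥333,035.56 × 0% = ¥0.00.
Line 2 (6229.42.37, Astania, 3,494 units, ¥191,436.26):
Base rate for 6229.42.37 is 30.5%.
Origin Astania qualifies under the Peleth–Astania agreement and 6229.42.37 is covered: preferential rate 29% applies instead.
Duty = ¥191,436.26 × 29% = ¥55,516.52.
Total = ¥0.00 + ¥55,516.52 = ¥55,516.52.

¥55,516.52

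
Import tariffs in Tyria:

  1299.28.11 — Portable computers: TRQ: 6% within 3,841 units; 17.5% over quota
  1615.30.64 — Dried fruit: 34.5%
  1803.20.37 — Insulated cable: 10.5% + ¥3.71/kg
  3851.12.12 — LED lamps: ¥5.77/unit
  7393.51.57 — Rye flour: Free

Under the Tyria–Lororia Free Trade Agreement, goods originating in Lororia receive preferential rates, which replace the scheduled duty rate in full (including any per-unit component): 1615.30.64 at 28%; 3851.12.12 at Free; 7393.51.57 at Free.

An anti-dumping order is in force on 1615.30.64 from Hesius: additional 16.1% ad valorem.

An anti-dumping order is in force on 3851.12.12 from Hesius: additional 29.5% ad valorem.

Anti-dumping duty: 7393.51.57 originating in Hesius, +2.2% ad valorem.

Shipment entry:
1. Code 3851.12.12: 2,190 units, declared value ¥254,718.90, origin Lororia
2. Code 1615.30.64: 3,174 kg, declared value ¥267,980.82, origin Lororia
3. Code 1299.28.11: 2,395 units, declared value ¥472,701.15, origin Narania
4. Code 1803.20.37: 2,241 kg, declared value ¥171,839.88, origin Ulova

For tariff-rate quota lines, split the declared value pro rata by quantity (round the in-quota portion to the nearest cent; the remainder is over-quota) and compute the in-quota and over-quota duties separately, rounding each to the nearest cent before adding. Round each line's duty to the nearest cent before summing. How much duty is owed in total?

Line 1 (3851.12.12, Lororia, 2,190 units, ¥254,718.90):
Base rate for 3851.12.12 is ¥5.77/unit.
Origin Lororia qualifies under the Tyria–Lororia agreement and 3851.12.12 is covered: preferential rate Free applies instead.
The additional-duty order on 3851.12.12 targets Hesius, not Lororia; it does not apply.
Duty = ¥254,718.90 × 0% = ¥0.00.
Line 2 (1615.30.64, Lororia, 3,174 kg, ¥267,980.82):
Base rate for 1615.30.64 is 34.5%.
Origin Lororia qualifies under the Tyria–Lororia agreement and 1615.30.64 is covered: preferential rate 28% applies instead.
The additional-duty order on 1615.30.64 targets Hesius, not Lororia; it does not apply.
Duty = ¥267,980.82 × 28% = ¥75,034.63.
Line 3 (1299.28.11, Narania, 2,395 units, ¥472,701.15):
Code 1299.28.11 is under a tariff-rate quota (threshold 3,841 units). Quantity 2,395 units is within the quota, so the in-quota rate 6% applies to the full value.
Duty = ¥472,701.15 × 6% = ¥28,362.07.
Line 4 (1803.20.37, Ulova, 2,241 kg, ¥171,839.88):
Base rate for 1803.20.37 is 10.5% + ¥3.71/kg.
Duty = ¥171,839.88 × 10.5% + 2,241 × ¥3.71 = ¥26,357.30.
Total = ¥0.00 + ¥75,034.63 + ¥28,362.07 + ¥26,357.30 = ¥129,754.00.

¥129,754.00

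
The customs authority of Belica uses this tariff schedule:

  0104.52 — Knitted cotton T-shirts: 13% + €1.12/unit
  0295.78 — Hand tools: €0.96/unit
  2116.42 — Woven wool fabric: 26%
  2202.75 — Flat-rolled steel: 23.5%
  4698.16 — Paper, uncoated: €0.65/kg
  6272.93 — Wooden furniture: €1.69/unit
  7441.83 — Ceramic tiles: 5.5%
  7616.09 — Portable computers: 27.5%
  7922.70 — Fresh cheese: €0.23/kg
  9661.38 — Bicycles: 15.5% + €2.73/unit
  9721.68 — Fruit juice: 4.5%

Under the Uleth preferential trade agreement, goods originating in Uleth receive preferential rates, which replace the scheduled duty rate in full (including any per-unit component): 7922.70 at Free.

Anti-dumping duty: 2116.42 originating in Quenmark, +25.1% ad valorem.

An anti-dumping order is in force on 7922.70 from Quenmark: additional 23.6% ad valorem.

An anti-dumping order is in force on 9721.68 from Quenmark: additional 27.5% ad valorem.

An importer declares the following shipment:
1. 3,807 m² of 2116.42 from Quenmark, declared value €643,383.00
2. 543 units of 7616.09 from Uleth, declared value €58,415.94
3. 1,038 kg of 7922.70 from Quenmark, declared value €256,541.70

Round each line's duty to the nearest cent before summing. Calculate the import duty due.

Line 1 (2116.42, Quenmark, 3,807 m², €643,383.00):
Base rate for 2116.42 is 26%.
Additional duty on 2116.42 from Quenmark: +25.1%. Applied ad valorem rate: 26% + 25.1% = 51.1%.
Duty = €643,383.00 × 51.1% = €328,768.71.
Line 2 (7616.09, Uleth, 543 units, €58,415.94):
Base rate for 7616.09 is 27.5%.
Origin Uleth is the FTA partner but 7616.09 is not on the preference list; base rate stands.
Duty = €58,415.94 × 27.5% = €16,064.38.
Line 3 (7922.70, Quenmark, 1,038 kg, €256,541.70):
Base rate for 7922.70 is €0.23/kg.
7922.70 has an FTA preferential rate, but origin Quenmark is not Uleth; base rate stands.
Additional duty on 7922.70 from Quenmark: +23.6% ad valorem. Applied ad valorem rate = 23.6%.
Duty = €256,541.70 × 23.6% + 1,038 × €0.23 = €60,782.58.
Total = €328,768.71 + €16,064.38 + €60,782.58 = €405,615.67.

€405,615.67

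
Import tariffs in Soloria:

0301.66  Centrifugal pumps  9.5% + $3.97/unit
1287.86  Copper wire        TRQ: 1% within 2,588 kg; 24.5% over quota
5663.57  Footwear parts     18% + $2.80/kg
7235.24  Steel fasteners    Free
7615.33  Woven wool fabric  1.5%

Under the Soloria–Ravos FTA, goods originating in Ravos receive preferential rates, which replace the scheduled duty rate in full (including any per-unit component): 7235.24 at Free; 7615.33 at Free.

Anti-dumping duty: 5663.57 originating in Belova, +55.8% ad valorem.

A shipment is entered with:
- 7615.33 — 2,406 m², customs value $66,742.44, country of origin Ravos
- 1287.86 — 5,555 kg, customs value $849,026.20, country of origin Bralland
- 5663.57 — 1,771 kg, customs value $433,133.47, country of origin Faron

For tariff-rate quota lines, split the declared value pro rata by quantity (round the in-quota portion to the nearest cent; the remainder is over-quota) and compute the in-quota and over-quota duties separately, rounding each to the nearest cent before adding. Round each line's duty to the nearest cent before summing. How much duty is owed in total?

$197,980.01

Line 1 (7615.33, Ravos, 2,406 m², $66,742.44):
Base rate for 7615.33 is 1.5%.
Origin Ravos qualifies under the Soloria–Ravos agreement and 7615.33 is covered: preferential rate Free applies instead.
Duty = $66,742.44 × 0% = $0.00.
Line 2 (1287.86, Bralland, 5,555 kg, $849,026.20):
Code 1287.86 is under a tariff-rate quota (threshold 2,588 kg). In-quota: 2,588 kg at 1%; over-quota: 2,967 kg at 24.5%.
Pro-rata value split: in-quota = $849,026.20 × 2,588/5,555 = $395,549.92; over-quota = $849,026.20 − $395,549.92 = $453,476.28.
In-quota duty = $395,549.92 × 1% = $3,955.50. Over-quota duty = $453,476.28 × 24.5% = $111,101.69.
Line duty = $3,955.50 + $111,101.69 = $115,057.19.
Line 3 (5663.57, Faron, 1,771 kg, $433,133.47):
Base rate for 5663.57 is 18% + $2.80/kg.
The additional-duty order on 5663.57 targets Belova, not Faron; it does not apply.
Duty = $433,133.47 × 18% + 1,771 × $2.80 = $82,922.82.
Total = $0.00 + $115,057.19 + $82,922.82 = $197,980.01.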